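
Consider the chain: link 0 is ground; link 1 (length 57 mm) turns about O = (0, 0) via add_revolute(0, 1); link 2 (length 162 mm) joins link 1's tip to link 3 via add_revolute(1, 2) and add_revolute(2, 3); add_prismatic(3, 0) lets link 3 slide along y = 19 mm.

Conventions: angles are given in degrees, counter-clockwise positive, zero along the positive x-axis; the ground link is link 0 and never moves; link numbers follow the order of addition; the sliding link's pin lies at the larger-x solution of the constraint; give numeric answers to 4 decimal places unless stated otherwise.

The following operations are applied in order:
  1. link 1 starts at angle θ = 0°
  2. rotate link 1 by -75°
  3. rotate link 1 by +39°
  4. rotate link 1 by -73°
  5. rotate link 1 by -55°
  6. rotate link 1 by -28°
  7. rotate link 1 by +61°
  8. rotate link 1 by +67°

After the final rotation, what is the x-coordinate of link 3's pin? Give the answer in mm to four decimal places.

geometry: r = 57 mm, L = 162 mm, e = 19 mm; θ starts at 0°
rotate link 1 by -75°: θ ← 0° -75° = -75°
rotate link 1 by +39°: θ ← -75° +39° = -36°
rotate link 1 by -73°: θ ← -36° -73° = -109°
rotate link 1 by -55°: θ ← -109° -55° = -164°
rotate link 1 by -28°: θ ← -164° -28° = -192°
rotate link 1 by +61°: θ ← -192° +61° = -131°
rotate link 1 by +67°: θ ← -131° +67° = -64°
crank pin P = (r cos θ, r sin θ) = (24.987155, -51.231261)
h = r sin θ − e = -51.231261 − 19 = -70.231261
x = r cos θ + √(L² − h²) = 24.987155 + 145.984828 = 170.971983

170.9720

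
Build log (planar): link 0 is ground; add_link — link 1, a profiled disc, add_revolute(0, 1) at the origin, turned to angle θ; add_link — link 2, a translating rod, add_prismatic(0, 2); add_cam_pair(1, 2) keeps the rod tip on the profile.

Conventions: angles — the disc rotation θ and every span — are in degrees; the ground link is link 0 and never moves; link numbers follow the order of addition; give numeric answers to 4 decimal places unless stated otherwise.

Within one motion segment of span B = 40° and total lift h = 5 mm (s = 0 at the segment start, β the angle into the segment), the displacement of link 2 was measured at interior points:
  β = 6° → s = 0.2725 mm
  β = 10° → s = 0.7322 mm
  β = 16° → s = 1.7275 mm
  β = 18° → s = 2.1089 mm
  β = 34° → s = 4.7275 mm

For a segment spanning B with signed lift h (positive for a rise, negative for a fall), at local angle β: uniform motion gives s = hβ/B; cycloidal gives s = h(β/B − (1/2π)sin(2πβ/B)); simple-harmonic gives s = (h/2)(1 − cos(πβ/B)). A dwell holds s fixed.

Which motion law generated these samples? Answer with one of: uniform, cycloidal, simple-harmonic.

candidates at β/B = r: uniform s = h·r (linear in β); cycloidal s = h·(r − sin(2πr)/(2π)); simple-harmonic s = (h/2)(1 − cos(πr))
β=6°: printed 0.2725 | uniform 0.7500, cycloidal 0.1062, simple-harmonic 0.2725
β=10°: printed 0.7322 | uniform 1.2500, cycloidal 0.4542, simple-harmonic 0.7322
β=16°: printed 1.7275 | uniform 2.0000, cycloidal 1.5323, simple-harmonic 1.7275
β=18°: printed 2.1089 | uniform 2.2500, cycloidal 2.0041, simple-harmonic 2.1089
β=34°: printed 4.7275 | uniform 4.2500, cycloidal 4.8938, simple-harmonic 4.7275
only one law matches every sample → simple-harmonic

simple-harmonic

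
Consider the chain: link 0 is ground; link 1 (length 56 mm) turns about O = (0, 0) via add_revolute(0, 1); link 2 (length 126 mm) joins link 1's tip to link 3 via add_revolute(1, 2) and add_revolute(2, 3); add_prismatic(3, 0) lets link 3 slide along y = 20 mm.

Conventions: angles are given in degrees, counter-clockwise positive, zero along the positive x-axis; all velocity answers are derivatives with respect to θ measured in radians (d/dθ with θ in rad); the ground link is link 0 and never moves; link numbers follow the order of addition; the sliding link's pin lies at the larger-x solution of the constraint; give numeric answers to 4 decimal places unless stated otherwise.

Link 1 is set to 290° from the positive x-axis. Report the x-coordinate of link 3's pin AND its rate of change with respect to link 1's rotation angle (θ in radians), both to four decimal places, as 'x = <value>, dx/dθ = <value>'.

geometry: r = 56 mm, L = 126 mm, e = 20 mm
crank pin P = (r cos θ, r sin θ) = (19.153128, -52.622787)
h = r sin θ − e = -52.622787 − 20 = -72.622787
x = r cos θ + √(L² − h²) = 19.153128 + 102.965678 = 122.118806
dx/dθ = −r sin θ − h·r cos θ/√(L² − h²) (θ in radians; h = -72.622787) = 66.131691

x = 122.1188, dx/dθ = 66.1317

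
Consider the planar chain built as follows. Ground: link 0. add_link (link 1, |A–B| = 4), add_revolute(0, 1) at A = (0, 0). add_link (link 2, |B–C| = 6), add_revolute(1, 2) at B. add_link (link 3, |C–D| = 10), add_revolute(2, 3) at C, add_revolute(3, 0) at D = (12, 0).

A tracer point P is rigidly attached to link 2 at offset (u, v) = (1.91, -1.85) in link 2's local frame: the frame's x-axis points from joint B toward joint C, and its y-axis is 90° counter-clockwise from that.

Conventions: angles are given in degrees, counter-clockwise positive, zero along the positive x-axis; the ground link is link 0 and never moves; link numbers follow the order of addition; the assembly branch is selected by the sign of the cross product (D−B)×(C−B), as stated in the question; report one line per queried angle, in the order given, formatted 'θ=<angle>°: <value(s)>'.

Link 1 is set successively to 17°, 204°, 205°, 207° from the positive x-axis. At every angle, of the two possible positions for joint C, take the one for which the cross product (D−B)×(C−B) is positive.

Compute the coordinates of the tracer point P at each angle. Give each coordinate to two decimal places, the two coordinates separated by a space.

A=(0,0), D=(12.00,0)
θ=17°: B = A + 4.00·(cos17°, sin17°) = (3.8252, 1.1695)
θ=17°: |BD| = 8.2580
θ=17°: circle(B,6.00) ∩ circle(D,10.00): a=0.2540, h=5.9946
θ=17°:   candidates: C₊=(4.9256,7.0677) cross=49.504; C₋=(3.2277,-4.8007) cross=-49.504
θ=17°:   branch + wants cross > 0 → take C=(4.9256,7.0677) (cross=49.504)
θ=17°: ex = (C−B)/|BC| = (0.1834,0.9830); ey = (-0.9830,0.1834)
θ=17°: P = B + 1.91·ex + -1.85·ey = (5.9941,2.7078)
θ=204°: B = A + 4.00·(cos204°, sin204°) = (-3.6542, -1.6269)
θ=204°: |BD| = 15.7385
θ=204°: circle(B,6.00) ∩ circle(D,10.00): a=5.8360, h=1.3932
θ=204°:   candidates: C₊=(2.0066,0.3620) cross=21.926; C₋=(2.2946,-2.4093) cross=-21.926
θ=204°:   branch + wants cross > 0 → take C=(2.0066,0.3620) (cross=21.926)
θ=204°: ex = (C−B)/|BC| = (0.9435,0.3315); ey = (-0.3315,0.9435)
θ=204°: P = B + 1.91·ex + -1.85·ey = (-1.2389,-2.7392)
θ=205°: B = A + 4.00·(cos205°, sin205°) = (-3.6252, -1.6905)
θ=205°: |BD| = 15.7164
θ=205°: circle(B,6.00) ∩ circle(D,10.00): a=5.8221, h=1.4502
θ=205°:   candidates: C₊=(2.0071,0.3775) cross=22.791; C₋=(2.3191,-2.5060) cross=-22.791
θ=205°:   branch + wants cross > 0 → take C=(2.0071,0.3775) (cross=22.791)
θ=205°: ex = (C−B)/|BC| = (0.9387,0.3447); ey = (-0.3447,0.9387)
θ=205°: P = B + 1.91·ex + -1.85·ey = (-1.1946,-2.7688)
θ=207°: B = A + 4.00·(cos207°, sin207°) = (-3.5640, -1.8160)
θ=207°: |BD| = 15.6696
θ=207°: circle(B,6.00) ∩ circle(D,10.00): a=5.7926, h=1.5638
θ=207°:   candidates: C₊=(2.0084,0.4086) cross=24.504; C₋=(2.3708,-2.6979) cross=-24.504
θ=207°:   branch + wants cross > 0 → take C=(2.0084,0.4086) (cross=24.504)
θ=207°: ex = (C−B)/|BC| = (0.9287,0.3708); ey = (-0.3708,0.9287)
θ=207°: P = B + 1.91·ex + -1.85·ey = (-1.1043,-2.8260)

θ=17°: 5.99 2.71
θ=204°: -1.24 -2.74
θ=205°: -1.19 -2.77
θ=207°: -1.10 -2.83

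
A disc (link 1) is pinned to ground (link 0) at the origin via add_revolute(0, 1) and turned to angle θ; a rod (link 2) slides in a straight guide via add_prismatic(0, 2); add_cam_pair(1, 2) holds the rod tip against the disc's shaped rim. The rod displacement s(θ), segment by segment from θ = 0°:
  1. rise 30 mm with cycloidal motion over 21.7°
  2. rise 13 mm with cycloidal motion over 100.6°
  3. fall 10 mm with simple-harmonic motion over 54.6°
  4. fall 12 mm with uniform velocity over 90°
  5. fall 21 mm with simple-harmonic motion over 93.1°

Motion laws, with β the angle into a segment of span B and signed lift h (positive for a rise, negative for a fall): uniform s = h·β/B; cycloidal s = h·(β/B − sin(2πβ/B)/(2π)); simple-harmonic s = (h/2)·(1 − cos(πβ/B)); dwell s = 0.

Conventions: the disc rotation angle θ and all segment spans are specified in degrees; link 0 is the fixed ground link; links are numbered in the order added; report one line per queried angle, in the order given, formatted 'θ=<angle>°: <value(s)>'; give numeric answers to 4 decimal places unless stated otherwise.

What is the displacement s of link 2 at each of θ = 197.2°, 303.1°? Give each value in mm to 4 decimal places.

segment 1 (0° to 21.7°, cycloidal, h = 30) is passed completely: s = 0.0000 + (30) = 30.0000
segment 2 (21.7° to 122.3°, cycloidal, h = 13) is passed completely: s = 30.0000 + (13) = 43.0000
segment 3 (122.3° to 176.9°, simple-harmonic, h = -10) is passed completely: s = 43.0000 + (-10) = 33.0000
θ = 197.2° falls in segment 4 (176.9° to 266.9°, uniform, h = -12): β = 197.2 − 176.9 = 20.3°, B = 90°; Δs = -12·20.3/90 = -2.7067; s = 33.0000 − 2.7067 = 30.2933
segment 4 (176.9° to 266.9°, uniform, h = -12) is passed completely: s = 33.0000 + (-12) = 21.0000
θ = 303.1° falls in segment 5 (266.9° to 360°, simple-harmonic, h = -21): β = 303.1 − 266.9 = 36.2°, B = 93.1°; Δs = -21/2·(1 − cos(π·0.3888)) = -6.9069; s = 21.0000 − 6.9069 = 14.0931

θ=197.2°: 30.2933
θ=303.1°: 14.0931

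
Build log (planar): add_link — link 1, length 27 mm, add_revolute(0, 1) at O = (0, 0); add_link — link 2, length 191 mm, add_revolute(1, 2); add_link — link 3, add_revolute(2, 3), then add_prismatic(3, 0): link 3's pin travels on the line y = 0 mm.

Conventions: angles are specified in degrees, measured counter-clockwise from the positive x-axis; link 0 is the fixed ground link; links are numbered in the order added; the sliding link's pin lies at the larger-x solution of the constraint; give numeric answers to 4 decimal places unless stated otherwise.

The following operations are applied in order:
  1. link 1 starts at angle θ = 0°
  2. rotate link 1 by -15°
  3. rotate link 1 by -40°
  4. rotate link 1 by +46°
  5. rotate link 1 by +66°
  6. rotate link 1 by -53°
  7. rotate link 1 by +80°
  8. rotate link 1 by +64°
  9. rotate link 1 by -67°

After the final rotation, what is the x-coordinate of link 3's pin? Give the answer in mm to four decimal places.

geometry: r = 27 mm, L = 191 mm, e = 0 mm; θ starts at 0°
rotate link 1 by -15°: θ ← 0° -15° = -15°
rotate link 1 by -40°: θ ← -15° -40° = -55°
rotate link 1 by +46°: θ ← -55° +46° = -9°
rotate link 1 by +66°: θ ← -9° +66° = 57°
rotate link 1 by -53°: θ ← 57° -53° = 4°
rotate link 1 by +80°: θ ← 4° +80° = 84°
rotate link 1 by +64°: θ ← 84° +64° = 148°
rotate link 1 by -67°: θ ← 148° -67° = 81°
crank pin P = (r cos θ, r sin θ) = (4.223731, 26.667585)
h = r sin θ − e = 26.667585 − 0 = 26.667585
x = r cos θ + √(L² − h²) = 4.223731 + 189.129162 = 193.352893

193.3529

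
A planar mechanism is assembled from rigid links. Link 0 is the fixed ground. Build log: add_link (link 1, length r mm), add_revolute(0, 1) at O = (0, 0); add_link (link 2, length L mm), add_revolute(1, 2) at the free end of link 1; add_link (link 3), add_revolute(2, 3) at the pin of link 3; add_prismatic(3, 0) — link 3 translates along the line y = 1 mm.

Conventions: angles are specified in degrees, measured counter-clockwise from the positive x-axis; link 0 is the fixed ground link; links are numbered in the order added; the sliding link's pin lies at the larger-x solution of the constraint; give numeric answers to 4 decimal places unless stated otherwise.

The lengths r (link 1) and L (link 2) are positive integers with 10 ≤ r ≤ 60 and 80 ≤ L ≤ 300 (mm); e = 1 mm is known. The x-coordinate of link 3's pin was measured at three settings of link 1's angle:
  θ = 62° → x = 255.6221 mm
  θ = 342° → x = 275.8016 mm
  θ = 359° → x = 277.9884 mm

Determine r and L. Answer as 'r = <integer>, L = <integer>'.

constraint per measurement: (x − r cos θ)² + (r sin θ − e)² = L²
subtracting the θ₁ and θ₂ equations cancels the r² and L² terms:
r = (x₁² − x₂²) / (2[(x₁cos θ₁ + e sin θ₁) − (x₂cos θ₂ + e sin θ₂)]) = 38.0000 → r = 38
L² = (x₁ − r cos θ₁)² + (r sin θ₁ − e)² = 57599.9987 → L = 240.0000 → L = 240
check at θ₃=359°: x = 277.9884 (printed 277.9884) ✓

r = 38, L = 240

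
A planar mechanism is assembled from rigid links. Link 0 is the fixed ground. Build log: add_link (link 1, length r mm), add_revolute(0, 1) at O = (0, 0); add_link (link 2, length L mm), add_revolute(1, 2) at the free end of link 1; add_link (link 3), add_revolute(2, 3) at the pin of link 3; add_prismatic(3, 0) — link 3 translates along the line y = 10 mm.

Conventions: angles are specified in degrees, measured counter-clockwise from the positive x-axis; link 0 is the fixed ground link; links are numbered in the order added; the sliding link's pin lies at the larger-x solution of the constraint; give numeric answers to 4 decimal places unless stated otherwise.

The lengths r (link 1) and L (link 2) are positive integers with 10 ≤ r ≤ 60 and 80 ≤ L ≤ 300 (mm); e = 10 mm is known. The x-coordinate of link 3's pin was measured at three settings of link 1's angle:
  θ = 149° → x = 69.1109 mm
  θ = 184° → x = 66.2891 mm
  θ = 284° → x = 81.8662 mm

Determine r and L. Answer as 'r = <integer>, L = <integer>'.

constraint per measurement: (x − r cos θ)² + (r sin θ − e)² = L²
subtracting the θ₁ and θ₂ equations cancels the r² and L² terms:
r = (x₁² − x₂²) / (2[(x₁cos θ₁ + e sin θ₁) − (x₂cos θ₂ + e sin θ₂)]) = 14.9997 → r = 15
L² = (x₁ − r cos θ₁)² + (r sin θ₁ − e)² = 6723.9932 → L = 82.0000 → L = 82
check at θ₃=284°: x = 81.8662 (printed 81.8662) ✓

r = 15, L = 82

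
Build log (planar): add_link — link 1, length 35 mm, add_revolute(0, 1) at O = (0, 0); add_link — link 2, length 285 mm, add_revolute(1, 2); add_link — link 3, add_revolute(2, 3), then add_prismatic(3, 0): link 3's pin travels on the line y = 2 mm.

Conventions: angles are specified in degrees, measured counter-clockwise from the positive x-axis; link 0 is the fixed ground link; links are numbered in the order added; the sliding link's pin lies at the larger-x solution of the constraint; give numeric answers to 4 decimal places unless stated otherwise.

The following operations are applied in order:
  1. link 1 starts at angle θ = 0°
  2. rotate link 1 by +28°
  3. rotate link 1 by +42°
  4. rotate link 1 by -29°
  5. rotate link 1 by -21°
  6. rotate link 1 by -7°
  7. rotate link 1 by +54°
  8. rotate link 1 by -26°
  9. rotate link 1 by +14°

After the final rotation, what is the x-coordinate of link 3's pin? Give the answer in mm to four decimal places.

geometry: r = 35 mm, L = 285 mm, e = 2 mm; θ starts at 0°
rotate link 1 by +28°: θ ← 0° +28° = 28°
rotate link 1 by +42°: θ ← 28° +42° = 70°
rotate link 1 by -29°: θ ← 70° -29° = 41°
rotate link 1 by -21°: θ ← 41° -21° = 20°
rotate link 1 by -7°: θ ← 20° -7° = 13°
rotate link 1 by +54°: θ ← 13° +54° = 67°
rotate link 1 by -26°: θ ← 67° -26° = 41°
rotate link 1 by +14°: θ ← 41° +14° = 55°
crank pin P = (r cos θ, r sin θ) = (20.075175, 28.670322)
h = r sin θ − e = 28.670322 − 2 = 26.670322
x = r cos θ + √(L² − h²) = 20.075175 + 283.749351 = 303.824526

303.8245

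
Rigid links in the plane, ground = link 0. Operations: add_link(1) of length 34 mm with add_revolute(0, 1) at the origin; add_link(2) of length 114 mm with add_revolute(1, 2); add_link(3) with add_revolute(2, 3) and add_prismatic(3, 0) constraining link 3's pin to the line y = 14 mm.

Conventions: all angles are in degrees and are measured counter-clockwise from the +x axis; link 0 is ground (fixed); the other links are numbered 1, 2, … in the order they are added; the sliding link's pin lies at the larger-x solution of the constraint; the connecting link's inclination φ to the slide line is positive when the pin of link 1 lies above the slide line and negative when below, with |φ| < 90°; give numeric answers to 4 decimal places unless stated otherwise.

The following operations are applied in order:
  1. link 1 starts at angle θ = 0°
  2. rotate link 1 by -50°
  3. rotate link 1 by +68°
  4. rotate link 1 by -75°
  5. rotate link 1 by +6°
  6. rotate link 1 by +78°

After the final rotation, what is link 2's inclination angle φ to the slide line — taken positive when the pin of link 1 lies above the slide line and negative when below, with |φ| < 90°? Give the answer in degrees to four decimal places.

geometry: r = 34 mm, L = 114 mm, e = 14 mm; θ starts at 0°
rotate link 1 by -50°: θ ← 0° -50° = -50°
rotate link 1 by +68°: θ ← -50° +68° = 18°
rotate link 1 by -75°: θ ← 18° -75° = -57°
rotate link 1 by +6°: θ ← -57° +6° = -51°
rotate link 1 by +78°: θ ← -51° +78° = 27°
h = r sin θ − e = 15.435677 − 14 = 1.435677
sin φ = h / L = 1.435677 / 114 = 0.01259366
φ = arcsin(0.01259366) = 0.721583°

0.7216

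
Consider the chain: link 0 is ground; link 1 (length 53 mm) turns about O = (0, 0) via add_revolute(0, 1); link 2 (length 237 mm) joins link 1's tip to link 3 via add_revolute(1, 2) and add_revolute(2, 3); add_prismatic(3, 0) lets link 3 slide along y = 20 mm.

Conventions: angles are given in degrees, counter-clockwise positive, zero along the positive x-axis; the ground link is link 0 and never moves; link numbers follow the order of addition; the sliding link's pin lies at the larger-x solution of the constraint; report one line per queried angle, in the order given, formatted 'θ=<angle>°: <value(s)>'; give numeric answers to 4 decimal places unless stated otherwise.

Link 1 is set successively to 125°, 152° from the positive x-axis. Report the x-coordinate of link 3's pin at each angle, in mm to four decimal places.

geometry: r = 53 mm, L = 237 mm, e = 20 mm
θ=125°: crank pin P = (r cos θ, r sin θ) = (-30.399551, 43.415058)
θ=125°: h = r sin θ − e = 43.415058 − 20 = 23.415058
θ=125°: x = r cos θ + √(L² − h²) = -30.399551 + 235.840486 = 205.440935
θ=152°: crank pin P = (r cos θ, r sin θ) = (-46.796222, 24.881993)
θ=152°: h = r sin θ − e = 24.881993 − 20 = 4.881993
θ=152°: x = r cos θ + √(L² − h²) = -46.796222 + 236.949712 = 190.153490

θ=125°: 205.4409
θ=152°: 190.1535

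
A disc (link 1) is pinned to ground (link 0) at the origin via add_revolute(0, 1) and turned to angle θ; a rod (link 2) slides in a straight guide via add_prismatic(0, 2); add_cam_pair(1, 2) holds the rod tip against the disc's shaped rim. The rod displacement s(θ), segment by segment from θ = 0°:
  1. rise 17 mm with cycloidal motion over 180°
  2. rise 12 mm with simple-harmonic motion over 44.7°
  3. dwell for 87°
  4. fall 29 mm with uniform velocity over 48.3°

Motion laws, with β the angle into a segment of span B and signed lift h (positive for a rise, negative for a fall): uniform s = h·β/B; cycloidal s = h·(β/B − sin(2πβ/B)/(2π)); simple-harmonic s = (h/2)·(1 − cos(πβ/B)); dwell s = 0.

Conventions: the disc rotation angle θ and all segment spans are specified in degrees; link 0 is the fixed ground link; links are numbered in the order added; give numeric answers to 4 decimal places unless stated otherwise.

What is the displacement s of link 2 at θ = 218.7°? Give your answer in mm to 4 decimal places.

segment 1 (0° to 180°, cycloidal, h = 17) is passed completely: s = 0.0000 + (17) = 17.0000
θ = 218.7° falls in segment 2 (180° to 224.7°, simple-harmonic, h = 12): β = 218.7 − 180 = 38.7°, B = 44.7°; Δs = 12/2·(1 − cos(π·0.8658)) = 11.4744; s = 17.0000 + 11.4744 = 28.4744

28.4744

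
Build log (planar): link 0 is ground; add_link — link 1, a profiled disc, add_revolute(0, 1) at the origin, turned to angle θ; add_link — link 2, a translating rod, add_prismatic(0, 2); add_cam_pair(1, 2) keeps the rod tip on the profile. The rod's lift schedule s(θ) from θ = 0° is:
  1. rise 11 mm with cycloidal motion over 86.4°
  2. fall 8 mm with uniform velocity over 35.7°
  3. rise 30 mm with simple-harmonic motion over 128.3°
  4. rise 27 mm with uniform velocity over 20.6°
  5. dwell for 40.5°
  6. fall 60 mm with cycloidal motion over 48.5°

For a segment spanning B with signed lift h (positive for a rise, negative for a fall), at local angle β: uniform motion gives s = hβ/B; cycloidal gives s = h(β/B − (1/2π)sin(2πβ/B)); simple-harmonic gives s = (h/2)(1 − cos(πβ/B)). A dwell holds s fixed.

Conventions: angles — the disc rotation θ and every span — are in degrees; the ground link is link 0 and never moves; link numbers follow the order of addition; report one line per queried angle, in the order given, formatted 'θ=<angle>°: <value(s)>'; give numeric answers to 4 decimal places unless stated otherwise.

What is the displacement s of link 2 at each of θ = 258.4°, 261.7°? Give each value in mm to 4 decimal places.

seg 1 [0°–86.4°] cycloidal, h=11: full span → s += 11 → s = 11.0000
seg 2 [86.4°–122.1°] uniform, h=-8: full span → s += -8 → s = 3.0000
seg 3 [122.1°–250.4°] simple-harmonic, h=30: full span → s += 30 → s = 33.0000
seg 4 [250.4°–271°] uniform, h=27: θ=258.4° here. β=8, B=20.6. 27·8/20.6 = 10.4854 → s = 43.4854
seg 4 [250.4°–271°] uniform, h=27: θ=261.7° here. β=11.3, B=20.6. 27·11.3/20.6 = 14.8107 → s = 47.8107

θ=258.4°: 43.4854
θ=261.7°: 47.8107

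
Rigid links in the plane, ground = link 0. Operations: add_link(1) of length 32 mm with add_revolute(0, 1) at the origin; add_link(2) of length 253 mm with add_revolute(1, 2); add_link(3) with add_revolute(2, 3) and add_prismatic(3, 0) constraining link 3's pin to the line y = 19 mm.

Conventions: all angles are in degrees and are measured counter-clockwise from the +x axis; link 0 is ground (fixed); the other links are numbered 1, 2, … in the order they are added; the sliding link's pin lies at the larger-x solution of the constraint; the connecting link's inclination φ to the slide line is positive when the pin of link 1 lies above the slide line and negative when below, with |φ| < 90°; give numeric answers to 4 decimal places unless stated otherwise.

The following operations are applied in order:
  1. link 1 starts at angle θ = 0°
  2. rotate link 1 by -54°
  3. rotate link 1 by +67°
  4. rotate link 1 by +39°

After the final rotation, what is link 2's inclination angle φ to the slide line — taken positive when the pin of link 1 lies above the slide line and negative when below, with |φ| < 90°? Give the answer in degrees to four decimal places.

geometry: r = 32 mm, L = 253 mm, e = 19 mm; θ starts at 0°
rotate link 1 by -54°: θ ← 0° -54° = -54°
rotate link 1 by +67°: θ ← -54° +67° = 13°
rotate link 1 by +39°: θ ← 13° +39° = 52°
h = r sin θ − e = 25.216344 − 19 = 6.216344
sin φ = h / L = 6.216344 / 253 = 0.02457053
φ = arcsin(0.02457053) = 1.407929°

1.4079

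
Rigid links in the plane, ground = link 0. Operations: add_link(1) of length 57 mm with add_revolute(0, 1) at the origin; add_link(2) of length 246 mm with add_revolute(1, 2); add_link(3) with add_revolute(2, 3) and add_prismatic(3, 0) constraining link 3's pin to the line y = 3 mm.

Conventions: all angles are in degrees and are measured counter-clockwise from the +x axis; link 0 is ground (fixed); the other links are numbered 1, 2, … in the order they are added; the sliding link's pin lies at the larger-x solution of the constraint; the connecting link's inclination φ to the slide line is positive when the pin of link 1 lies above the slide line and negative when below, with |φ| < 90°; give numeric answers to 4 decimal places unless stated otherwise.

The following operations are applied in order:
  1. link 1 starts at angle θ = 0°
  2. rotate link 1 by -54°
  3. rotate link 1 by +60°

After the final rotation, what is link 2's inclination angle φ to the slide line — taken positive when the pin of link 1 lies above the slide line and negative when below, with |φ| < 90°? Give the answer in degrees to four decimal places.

geometry: r = 57 mm, L = 246 mm, e = 3 mm; θ starts at 0°
rotate link 1 by -54°: θ ← 0° -54° = -54°
rotate link 1 by +60°: θ ← -54° +60° = 6°
h = r sin θ − e = 5.958122 − 3 = 2.958122
sin φ = h / L = 2.958122 / 246 = 0.01202489
φ = arcsin(0.01202489) = 0.688992°

0.6890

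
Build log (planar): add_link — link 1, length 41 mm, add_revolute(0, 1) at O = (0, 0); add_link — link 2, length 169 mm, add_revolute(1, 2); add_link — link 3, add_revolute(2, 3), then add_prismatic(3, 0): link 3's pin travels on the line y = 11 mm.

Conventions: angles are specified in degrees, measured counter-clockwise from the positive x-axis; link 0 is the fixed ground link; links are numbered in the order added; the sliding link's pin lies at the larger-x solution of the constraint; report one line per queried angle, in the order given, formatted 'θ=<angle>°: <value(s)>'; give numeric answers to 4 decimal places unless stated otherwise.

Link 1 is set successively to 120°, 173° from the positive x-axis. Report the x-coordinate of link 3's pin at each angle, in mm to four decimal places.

geometry: r = 41 mm, L = 169 mm, e = 11 mm
θ=120°: crank pin P = (r cos θ, r sin θ) = (-20.500000, 35.507042)
θ=120°: h = r sin θ − e = 35.507042 − 11 = 24.507042
θ=120°: x = r cos θ + √(L² − h²) = -20.500000 + 167.213651 = 146.713651
θ=173°: crank pin P = (r cos θ, r sin θ) = (-40.694392, 4.996643)
θ=173°: h = r sin θ − e = 4.996643 − 11 = -6.003357
θ=173°: x = r cos θ + √(L² − h²) = -40.694392 + 168.893338 = 128.198946

θ=120°: 146.7137
θ=173°: 128.1989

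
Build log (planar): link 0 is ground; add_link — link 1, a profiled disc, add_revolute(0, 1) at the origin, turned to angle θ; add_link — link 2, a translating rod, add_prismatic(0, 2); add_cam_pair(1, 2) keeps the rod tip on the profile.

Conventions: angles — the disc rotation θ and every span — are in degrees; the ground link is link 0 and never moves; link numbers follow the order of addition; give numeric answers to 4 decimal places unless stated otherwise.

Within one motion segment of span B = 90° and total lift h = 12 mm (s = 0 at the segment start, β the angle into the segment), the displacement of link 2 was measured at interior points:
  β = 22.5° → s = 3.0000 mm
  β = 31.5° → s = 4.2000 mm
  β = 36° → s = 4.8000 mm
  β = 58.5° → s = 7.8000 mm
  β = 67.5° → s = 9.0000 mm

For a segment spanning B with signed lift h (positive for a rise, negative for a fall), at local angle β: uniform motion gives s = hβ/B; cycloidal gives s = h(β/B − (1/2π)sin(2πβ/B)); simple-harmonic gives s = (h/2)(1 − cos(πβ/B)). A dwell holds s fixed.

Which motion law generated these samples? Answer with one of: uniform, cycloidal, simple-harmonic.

candidates at β/B = r: uniform s = h·r (linear in β); cycloidal s = h·(r − sin(2πr)/(2π)); simple-harmonic s = (h/2)(1 − cos(πr))
β=22.5°: printed 3.0000 | uniform 3.0000, cycloidal 1.0901, simple-harmonic 1.7574
β=31.5°: printed 4.2000 | uniform 4.2000, cycloidal 2.6549, simple-harmonic 3.2761
β=36°: printed 4.8000 | uniform 4.8000, cycloidal 3.6774, simple-harmonic 4.1459
β=58.5°: printed 7.8000 | uniform 7.8000, cycloidal 9.3451, simple-harmonic 8.7239
β=67.5°: printed 9.0000 | uniform 9.0000, cycloidal 10.9099, simple-harmonic 10.2426
only one law matches every sample → uniform

uniform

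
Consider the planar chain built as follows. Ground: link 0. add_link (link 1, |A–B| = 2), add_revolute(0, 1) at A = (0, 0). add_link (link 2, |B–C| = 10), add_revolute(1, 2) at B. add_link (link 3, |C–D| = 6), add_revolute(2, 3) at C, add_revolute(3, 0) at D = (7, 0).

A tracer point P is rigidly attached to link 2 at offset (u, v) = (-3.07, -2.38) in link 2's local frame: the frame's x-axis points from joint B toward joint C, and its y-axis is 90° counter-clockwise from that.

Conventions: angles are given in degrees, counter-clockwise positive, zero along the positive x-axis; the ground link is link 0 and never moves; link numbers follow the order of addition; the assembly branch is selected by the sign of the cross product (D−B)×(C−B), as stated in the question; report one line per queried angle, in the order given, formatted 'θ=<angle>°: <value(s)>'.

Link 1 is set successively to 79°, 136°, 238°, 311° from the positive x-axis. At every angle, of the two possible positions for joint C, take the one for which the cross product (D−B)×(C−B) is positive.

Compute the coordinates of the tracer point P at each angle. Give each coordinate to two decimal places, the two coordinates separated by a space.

A=(0,0), D=(7.00,0)
θ=79°: B = A + 2.00·(cos79°, sin79°) = (0.3816, 1.9633)
θ=79°: |BD| = 6.9034
θ=79°: circle(B,10.00) ∩ circle(D,6.00): a=8.0871, h=5.8821
θ=79°:   candidates: C₊=(9.8076,5.3026) cross=40.607; C₋=(6.4620,-5.9758) cross=-40.607
θ=79°:   branch + wants cross > 0 → take C=(9.8076,5.3026) (cross=40.607)
θ=79°: ex = (C−B)/|BC| = (0.9426,0.3339); ey = (-0.3339,0.9426)
θ=79°: P = B + -3.07·ex + -2.38·ey = (-1.7174,-1.3053)
θ=136°: B = A + 2.00·(cos136°, sin136°) = (-1.4387, 1.3893)
θ=136°: |BD| = 8.5523
θ=136°: circle(B,10.00) ∩ circle(D,6.00): a=8.0178, h=5.9761
θ=136°:   candidates: C₊=(7.4435,5.9836) cross=51.110; C₋=(5.5018,-5.8099) cross=-51.110
θ=136°:   branch + wants cross > 0 → take C=(7.4435,5.9836) (cross=51.110)
θ=136°: ex = (C−B)/|BC| = (0.8882,0.4594); ey = (-0.4594,0.8882)
θ=136°: P = B + -3.07·ex + -2.38·ey = (-3.0721,-2.1351)
θ=238°: B = A + 2.00·(cos238°, sin238°) = (-1.0598, -1.6961)
θ=238°: |BD| = 8.2364
θ=238°: circle(B,10.00) ∩ circle(D,6.00): a=8.0034, h=5.9955
θ=238°:   candidates: C₊=(5.5374,5.8190) cross=49.381; C₋=(8.0067,-5.9150) cross=-49.381
θ=238°:   branch + wants cross > 0 → take C=(5.5374,5.8190) (cross=49.381)
θ=238°: ex = (C−B)/|BC| = (0.6597,0.7515); ey = (-0.7515,0.6597)
θ=238°: P = B + -3.07·ex + -2.38·ey = (-1.2966,-5.5734)
θ=311°: B = A + 2.00·(cos311°, sin311°) = (1.3121, -1.5094)
θ=311°: |BD| = 5.8848
θ=311°: circle(B,10.00) ∩ circle(D,6.00): a=8.3802, h=5.4565
θ=311°:   candidates: C₊=(8.0124,5.9140) cross=32.110; C₋=(10.8115,-4.6339) cross=-32.110
θ=311°:   branch + wants cross > 0 → take C=(8.0124,5.9140) (cross=32.110)
θ=311°: ex = (C−B)/|BC| = (0.6700,0.7423); ey = (-0.7423,0.6700)
θ=311°: P = B + -3.07·ex + -2.38·ey = (1.0219,-5.3831)

θ=79°: -1.72 -1.31
θ=136°: -3.07 -2.14
θ=238°: -1.30 -5.57
θ=311°: 1.02 -5.38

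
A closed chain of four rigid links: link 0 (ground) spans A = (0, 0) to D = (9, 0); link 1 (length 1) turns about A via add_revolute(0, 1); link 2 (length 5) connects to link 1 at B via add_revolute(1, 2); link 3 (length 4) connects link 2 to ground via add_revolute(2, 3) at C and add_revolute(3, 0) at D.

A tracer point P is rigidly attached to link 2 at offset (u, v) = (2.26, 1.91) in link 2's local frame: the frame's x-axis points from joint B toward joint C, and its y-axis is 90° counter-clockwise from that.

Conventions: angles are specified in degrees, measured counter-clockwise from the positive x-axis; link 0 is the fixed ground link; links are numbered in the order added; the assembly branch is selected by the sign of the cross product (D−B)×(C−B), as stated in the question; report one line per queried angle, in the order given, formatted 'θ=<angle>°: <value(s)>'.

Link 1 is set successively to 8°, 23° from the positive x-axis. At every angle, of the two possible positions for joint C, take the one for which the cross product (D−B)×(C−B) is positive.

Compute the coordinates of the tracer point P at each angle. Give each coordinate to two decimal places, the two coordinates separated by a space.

A=(0,0), D=(9.00,0)
θ=8°: B = A + 1.00·(cos8°, sin8°) = (0.9903, 0.1392)
θ=8°: |BD| = 8.0109
θ=8°: circle(B,5.00) ∩ circle(D,4.00): a=4.5672, h=2.0349
θ=8°:   candidates: C₊=(5.5921,2.0944) cross=16.301; C₋=(5.5214,-1.9747) cross=-16.301
θ=8°:   branch + wants cross > 0 → take C=(5.5921,2.0944) (cross=16.301)
θ=8°: ex = (C−B)/|BC| = (0.9204,0.3910); ey = (-0.3910,0.9204)
θ=8°: P = B + 2.26·ex + 1.91·ey = (2.3234,2.7808)
θ=23°: B = A + 1.00·(cos23°, sin23°) = (0.9205, 0.3907)
θ=23°: |BD| = 8.0889
θ=23°: circle(B,5.00) ∩ circle(D,4.00): a=4.6008, h=1.9578
θ=23°:   candidates: C₊=(5.6105,2.1240) cross=15.836; C₋=(5.4214,-1.7870) cross=-15.836
θ=23°:   branch + wants cross > 0 → take C=(5.6105,2.1240) (cross=15.836)
θ=23°: ex = (C−B)/|BC| = (0.9380,0.3466); ey = (-0.3466,0.9380)
θ=23°: P = B + 2.26·ex + 1.91·ey = (2.3783,2.9657)

θ=8°: 2.32 2.78
θ=23°: 2.38 2.97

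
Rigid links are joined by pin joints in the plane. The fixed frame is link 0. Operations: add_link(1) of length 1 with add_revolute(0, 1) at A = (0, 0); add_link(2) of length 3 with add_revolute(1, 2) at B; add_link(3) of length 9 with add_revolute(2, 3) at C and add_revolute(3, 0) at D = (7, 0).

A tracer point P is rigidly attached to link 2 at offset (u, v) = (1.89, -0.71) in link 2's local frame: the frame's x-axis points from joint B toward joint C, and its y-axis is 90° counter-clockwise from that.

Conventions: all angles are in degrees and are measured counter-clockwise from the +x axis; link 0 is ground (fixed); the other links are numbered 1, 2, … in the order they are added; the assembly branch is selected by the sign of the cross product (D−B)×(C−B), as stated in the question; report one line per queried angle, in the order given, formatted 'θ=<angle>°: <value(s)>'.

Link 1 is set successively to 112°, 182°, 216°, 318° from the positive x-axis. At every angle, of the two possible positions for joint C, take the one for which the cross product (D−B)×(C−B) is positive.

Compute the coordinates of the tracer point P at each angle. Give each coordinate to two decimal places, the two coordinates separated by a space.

A=(0,0), D=(7.00,0)
θ=112°: B = A + 1.00·(cos112°, sin112°) = (-0.3746, 0.9272)
θ=112°: |BD| = 7.4327
θ=112°: circle(B,3.00) ∩ circle(D,9.00): a=-1.1272, h=2.7802
θ=112°:   candidates: C₊=(-1.1461,3.8263) cross=20.664; C₋=(-1.8398,-1.6907) cross=-20.664
θ=112°:   branch + wants cross > 0 → take C=(-1.1461,3.8263) (cross=20.664)
θ=112°: ex = (C−B)/|BC| = (-0.2572,0.9664); ey = (-0.9664,-0.2572)
θ=112°: P = B + 1.89·ex + -0.71·ey = (-0.1746,2.9362)
θ=182°: B = A + 1.00·(cos182°, sin182°) = (-0.9994, -0.0349)
θ=182°: |BD| = 7.9995
θ=182°: circle(B,3.00) ∩ circle(D,9.00): a=-0.5006, h=2.9579
θ=182°:   candidates: C₊=(-1.5129,2.9208) cross=23.662; C₋=(-1.4870,-2.9950) cross=-23.662
θ=182°:   branch + wants cross > 0 → take C=(-1.5129,2.9208) (cross=23.662)
θ=182°: ex = (C−B)/|BC| = (-0.1712,0.9852); ey = (-0.9852,-0.1712)
θ=182°: P = B + 1.89·ex + -0.71·ey = (-0.6234,1.9487)
θ=216°: B = A + 1.00·(cos216°, sin216°) = (-0.8090, -0.5878)
θ=216°: |BD| = 7.8311
θ=216°: circle(B,3.00) ∩ circle(D,9.00): a=-0.6815, h=2.9216
θ=216°:   candidates: C₊=(-1.7079,2.2744) cross=22.879; C₋=(-1.2693,-3.5523) cross=-22.879
θ=216°:   branch + wants cross > 0 → take C=(-1.7079,2.2744) (cross=22.879)
θ=216°: ex = (C−B)/|BC| = (-0.2996,0.9541); ey = (-0.9541,-0.2996)
θ=216°: P = B + 1.89·ex + -0.71·ey = (-0.6979,1.4281)
θ=318°: B = A + 1.00·(cos318°, sin318°) = (0.7431, -0.6691)
θ=318°: |BD| = 6.2925
θ=318°: circle(B,3.00) ∩ circle(D,9.00): a=-2.5748, h=1.5396
θ=318°:   candidates: C₊=(-1.9808,0.5880) cross=9.688; C₋=(-1.6533,-2.4738) cross=-9.688
θ=318°:   branch + wants cross > 0 → take C=(-1.9808,0.5880) (cross=9.688)
θ=318°: ex = (C−B)/|BC| = (-0.9080,0.4190); ey = (-0.4190,-0.9080)
θ=318°: P = B + 1.89·ex + -0.71·ey = (-0.6754,0.7675)

θ=112°: -0.17 2.94
θ=182°: -0.62 1.95
θ=216°: -0.70 1.43
θ=318°: -0.68 0.77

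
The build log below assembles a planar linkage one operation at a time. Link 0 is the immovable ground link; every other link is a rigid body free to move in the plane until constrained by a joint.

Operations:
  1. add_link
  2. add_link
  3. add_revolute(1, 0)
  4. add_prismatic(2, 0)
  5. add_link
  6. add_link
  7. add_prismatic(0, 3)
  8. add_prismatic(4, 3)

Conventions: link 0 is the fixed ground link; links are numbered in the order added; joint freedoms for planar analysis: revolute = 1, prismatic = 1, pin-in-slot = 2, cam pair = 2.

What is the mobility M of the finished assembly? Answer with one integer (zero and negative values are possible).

L=1 J1=0 J2=0
add link → L=2 J1=0 J2=0
add link → L=3 J1=0 J2=0
R@1,0 dof=1 J1 → L=3 J1=1 J2=0
P@2,0 dof=1 J1 → L=3 J1=2 J2=0
add link → L=4 J1=2 J2=0
add link → L=5 J1=2 J2=0
P@0,3 dof=1 J1 → L=5 J1=3 J2=0
P@4,3 dof=1 J1 → L=5 J1=4 J2=0
M=3(L−1)−2J1−J2=3·4−2·4−0=4

M = 4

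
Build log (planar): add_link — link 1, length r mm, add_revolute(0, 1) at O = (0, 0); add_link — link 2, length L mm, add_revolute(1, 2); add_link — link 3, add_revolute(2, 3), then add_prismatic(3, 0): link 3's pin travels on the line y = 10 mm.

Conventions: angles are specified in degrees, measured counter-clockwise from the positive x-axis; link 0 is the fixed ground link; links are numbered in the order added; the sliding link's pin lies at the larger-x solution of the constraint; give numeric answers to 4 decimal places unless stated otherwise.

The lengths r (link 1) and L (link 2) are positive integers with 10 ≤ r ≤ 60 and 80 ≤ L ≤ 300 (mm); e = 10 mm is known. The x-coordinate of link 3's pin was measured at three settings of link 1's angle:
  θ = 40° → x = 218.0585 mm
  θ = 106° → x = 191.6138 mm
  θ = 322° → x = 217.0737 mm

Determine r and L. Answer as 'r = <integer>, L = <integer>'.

constraint per measurement: (x − r cos θ)² + (r sin θ − e)² = L²
subtracting the θ₁ and θ₂ equations cancels the r² and L² terms:
r = (x₁² − x₂²) / (2[(x₁cos θ₁ + e sin θ₁) − (x₂cos θ₂ + e sin θ₂)]) = 24.9999 → r = 25
L² = (x₁ − r cos θ₁)² + (r sin θ₁ − e)² = 39600.9905 → L = 199.0000 → L = 199
check at θ₃=322°: x = 217.0737 (printed 217.0737) ✓

r = 25, L = 199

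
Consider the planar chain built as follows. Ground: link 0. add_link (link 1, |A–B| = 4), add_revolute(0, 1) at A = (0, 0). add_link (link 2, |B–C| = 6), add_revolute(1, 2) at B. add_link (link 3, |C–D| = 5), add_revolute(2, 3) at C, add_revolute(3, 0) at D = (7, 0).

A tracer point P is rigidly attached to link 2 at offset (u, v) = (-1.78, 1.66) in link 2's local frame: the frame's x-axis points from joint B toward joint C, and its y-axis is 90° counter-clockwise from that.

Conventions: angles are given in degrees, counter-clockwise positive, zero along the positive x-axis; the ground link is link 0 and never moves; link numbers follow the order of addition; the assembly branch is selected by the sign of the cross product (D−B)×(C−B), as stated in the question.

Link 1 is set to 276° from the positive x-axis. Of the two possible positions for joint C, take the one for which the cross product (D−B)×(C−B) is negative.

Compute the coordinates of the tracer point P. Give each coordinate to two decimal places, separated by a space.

A=(0,0), D=(7.00,0)
B = A + 4.00·(cos276°, sin276°) = (0.4181, -3.9781)
|BD| = 7.6907
circle(B,6.00) ∩ circle(D,5.00): a=4.5605, h=3.8990
  candidates: C₊=(2.3043,1.7177) cross=29.986; C₋=(6.3379,-4.9560) cross=-29.986
  branch - wants cross < 0 → take C=(6.3379,-4.9560) (cross=-29.986)
ex = (C−B)/|BC| = (0.9866,-0.1630); ey = (0.1630,0.9866)
P = B + -1.78·ex + 1.66·ey = (-1.0675,-2.0502)

-1.07 -2.05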